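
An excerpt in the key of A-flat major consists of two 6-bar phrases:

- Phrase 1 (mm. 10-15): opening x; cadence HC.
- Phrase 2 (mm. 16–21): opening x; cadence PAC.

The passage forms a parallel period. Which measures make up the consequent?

The antecedent is the phrase ending with the weaker cadence (half cadence, phrase 1) and the consequent the one ending more conclusively (perfect authentic cadence, phrase 2); the consequent is measures 16–21.

measures 16–21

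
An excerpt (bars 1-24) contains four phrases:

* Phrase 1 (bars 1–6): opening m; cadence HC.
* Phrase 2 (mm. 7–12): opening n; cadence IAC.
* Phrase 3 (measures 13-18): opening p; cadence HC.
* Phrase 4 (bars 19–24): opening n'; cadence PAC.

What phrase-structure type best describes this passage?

contrasting double period

Four phrases in two halves: the first half (mm. 1-12) ends with an imperfect authentic cadence, the second (mm. 13–24) with a perfect authentic cadence — a large antecedent–consequent pair, i.e. a double period.
Phrase 3 begins with different material from phrase 1, making it contrasting.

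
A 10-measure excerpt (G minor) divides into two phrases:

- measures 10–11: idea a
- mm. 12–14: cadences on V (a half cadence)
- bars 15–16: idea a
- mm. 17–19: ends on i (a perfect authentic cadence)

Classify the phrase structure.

Phrase 1 ends with a half cadence (weaker) and phrase 2 with a perfect authentic cadence (stronger): antecedent + consequent = a period.
The two phrases open with the same material (a / a), so the period is parallel.

parallel period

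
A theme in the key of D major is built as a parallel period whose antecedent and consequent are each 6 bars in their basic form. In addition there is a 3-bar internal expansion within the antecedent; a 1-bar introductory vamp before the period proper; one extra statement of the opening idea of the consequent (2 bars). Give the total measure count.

18 measures

Basic parallel period: 6 + 6 = 12 bars.
12 (basic form) + 3 (internal expansion) + 1 (introduction) + 2 (extra statement) = 18.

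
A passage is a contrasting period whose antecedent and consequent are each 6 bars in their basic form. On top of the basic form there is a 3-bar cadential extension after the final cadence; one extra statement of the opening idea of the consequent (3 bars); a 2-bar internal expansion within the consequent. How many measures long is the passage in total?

20 measures

Basic contrasting period: 6 + 6 = 12 bars.
12 (basic form) + 3 (cadential extension) + 3 (extra statement) + 2 (internal expansion) = 20.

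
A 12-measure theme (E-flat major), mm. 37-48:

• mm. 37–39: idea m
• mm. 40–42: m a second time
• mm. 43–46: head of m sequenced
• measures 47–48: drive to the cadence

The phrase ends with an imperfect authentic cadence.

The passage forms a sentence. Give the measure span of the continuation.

measures 43–48

After the presentation (bars 37–42), the continuation covers the fragmentation through the cadence: measures 43–48.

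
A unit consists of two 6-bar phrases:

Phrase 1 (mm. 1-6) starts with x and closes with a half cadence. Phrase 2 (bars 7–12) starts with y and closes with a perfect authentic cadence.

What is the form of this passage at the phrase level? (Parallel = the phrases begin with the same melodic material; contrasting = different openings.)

Phrase 1 ends with a half cadence (weaker) and phrase 2 with a perfect authentic cadence (stronger): antecedent + consequent = a period.
The two phrases open with different material (x / y), so the period is contrasting.

contrasting period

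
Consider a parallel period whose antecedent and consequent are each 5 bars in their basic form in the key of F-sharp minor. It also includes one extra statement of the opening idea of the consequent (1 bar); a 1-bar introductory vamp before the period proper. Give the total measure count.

12 measures

Basic parallel period: 5 + 5 = 10 bars.
10 (basic form) + 1 (extra statement) + 1 (introduction) = 12.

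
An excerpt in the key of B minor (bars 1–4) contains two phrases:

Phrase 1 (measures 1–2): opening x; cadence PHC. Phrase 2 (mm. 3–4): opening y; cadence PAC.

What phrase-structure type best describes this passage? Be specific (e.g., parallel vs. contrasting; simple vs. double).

contrasting period

Phrase 1 ends with a Phrygian half cadence (weaker) and phrase 2 with a perfect authentic cadence (stronger): antecedent + consequent = a period.
The two phrases open with different material (x / y), so the period is contrasting.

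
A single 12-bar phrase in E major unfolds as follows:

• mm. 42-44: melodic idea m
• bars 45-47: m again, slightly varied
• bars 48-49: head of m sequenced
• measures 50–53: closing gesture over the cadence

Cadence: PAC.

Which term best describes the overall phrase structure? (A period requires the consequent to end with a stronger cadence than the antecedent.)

Basic idea (mm. 42–44) + its repetition (mm. 45-47) form the presentation; fragmentation and cadence (measures 48-53) form the continuation — the 12-bar whole is a sentence.

sentence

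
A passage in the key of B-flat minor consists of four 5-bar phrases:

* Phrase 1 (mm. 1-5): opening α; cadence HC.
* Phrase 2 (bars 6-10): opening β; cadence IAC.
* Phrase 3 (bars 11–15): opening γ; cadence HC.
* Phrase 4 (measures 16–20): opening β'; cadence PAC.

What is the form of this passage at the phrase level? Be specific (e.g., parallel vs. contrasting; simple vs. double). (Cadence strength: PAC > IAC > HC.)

contrasting double period

Four phrases in two halves: the first half (measures 1–10) ends with an imperfect authentic cadence, the second (mm. 11–20) with a perfect authentic cadence — a large antecedent–consequent pair, i.e. a double period.
Phrase 3 begins with different material from phrase 1, making it contrasting.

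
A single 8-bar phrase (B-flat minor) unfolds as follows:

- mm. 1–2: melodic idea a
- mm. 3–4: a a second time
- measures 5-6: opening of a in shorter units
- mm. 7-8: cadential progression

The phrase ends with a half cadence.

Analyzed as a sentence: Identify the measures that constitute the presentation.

The presentation of a sentence is the basic idea (mm. 1–2) plus its repetition (measures 3–4); the presentation is therefore mm. 1-4.

measures 1–4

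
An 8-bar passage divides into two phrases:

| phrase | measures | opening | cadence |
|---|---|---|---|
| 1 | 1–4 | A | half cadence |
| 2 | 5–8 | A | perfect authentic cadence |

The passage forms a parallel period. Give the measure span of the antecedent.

The phrase ending with the weaker cadence (half cadence) is the antecedent; the one ending more conclusively (perfect authentic cadence) is the consequent. The antecedent is measures 1–4.

measures 1–4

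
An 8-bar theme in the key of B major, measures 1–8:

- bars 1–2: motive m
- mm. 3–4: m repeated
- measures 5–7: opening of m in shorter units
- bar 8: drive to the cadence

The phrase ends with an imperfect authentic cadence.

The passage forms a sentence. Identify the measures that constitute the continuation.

measures 5–8

After the presentation (mm. 1–4), the continuation covers the fragmentation through the cadence: mm. 5–8.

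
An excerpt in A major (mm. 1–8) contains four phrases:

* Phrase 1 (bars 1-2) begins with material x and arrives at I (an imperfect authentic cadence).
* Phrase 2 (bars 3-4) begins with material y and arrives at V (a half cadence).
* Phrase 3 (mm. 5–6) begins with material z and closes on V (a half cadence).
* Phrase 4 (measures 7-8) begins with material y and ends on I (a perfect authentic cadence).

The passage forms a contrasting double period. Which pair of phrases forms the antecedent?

phrases 1 and 2

In a double period the first pair of phrases (ending half cadence) is the large antecedent and the second pair (ending perfect authentic cadence) is the large consequent; the antecedent is phrases 1 and 2.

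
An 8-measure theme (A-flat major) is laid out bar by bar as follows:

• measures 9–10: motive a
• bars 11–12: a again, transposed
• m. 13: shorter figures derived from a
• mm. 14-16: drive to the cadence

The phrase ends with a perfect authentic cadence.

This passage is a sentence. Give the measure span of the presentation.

The presentation of a sentence is the basic idea (bars 9-10) plus its repetition (bars 11-12); the presentation is therefore mm. 9–12.

measures 9–12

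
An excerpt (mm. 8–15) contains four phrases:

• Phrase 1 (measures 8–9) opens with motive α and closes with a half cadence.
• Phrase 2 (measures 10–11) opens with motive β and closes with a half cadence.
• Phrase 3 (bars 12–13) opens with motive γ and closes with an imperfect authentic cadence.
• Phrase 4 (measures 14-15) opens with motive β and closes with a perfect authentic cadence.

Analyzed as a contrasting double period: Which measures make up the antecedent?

In a double period the four phrases pair into a large antecedent (phrases 1–2, ending half cadence) and a large consequent (phrases 3–4, ending perfect authentic cadence). The antecedent spans mm. 8–11.

measures 8–11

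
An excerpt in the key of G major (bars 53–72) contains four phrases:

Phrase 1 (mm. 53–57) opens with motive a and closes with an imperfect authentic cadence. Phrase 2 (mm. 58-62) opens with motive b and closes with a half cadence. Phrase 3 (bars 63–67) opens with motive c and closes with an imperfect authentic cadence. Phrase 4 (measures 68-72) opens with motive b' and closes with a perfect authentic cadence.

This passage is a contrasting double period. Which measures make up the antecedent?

measures 53–62

In a double period the four phrases pair into a large antecedent (phrases 1–2, ending half cadence) and a large consequent (phrases 3–4, ending perfect authentic cadence). The antecedent spans mm. 53–62.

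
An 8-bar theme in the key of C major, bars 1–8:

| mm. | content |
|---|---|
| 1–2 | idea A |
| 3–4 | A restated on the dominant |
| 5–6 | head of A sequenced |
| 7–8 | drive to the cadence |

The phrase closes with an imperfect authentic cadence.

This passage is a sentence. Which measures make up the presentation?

measures 1–4

The presentation of a sentence is the basic idea (mm. 1-2) plus its repetition (bars 3–4); the presentation is therefore bars 1–4.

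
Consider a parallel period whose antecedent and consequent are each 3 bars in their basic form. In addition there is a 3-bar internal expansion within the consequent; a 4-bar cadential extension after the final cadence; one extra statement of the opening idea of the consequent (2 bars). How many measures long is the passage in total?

15 measures

Basic parallel period: 3 + 3 = 6 bars.
6 (basic form) + 3 (internal expansion) + 4 (cadential extension) + 2 (extra statement) = 15.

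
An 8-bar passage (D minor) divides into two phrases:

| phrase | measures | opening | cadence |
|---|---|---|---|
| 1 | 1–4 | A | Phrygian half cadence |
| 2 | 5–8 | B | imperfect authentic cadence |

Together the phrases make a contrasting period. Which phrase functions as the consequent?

The phrase ending with the weaker cadence (Phrygian half cadence) is the antecedent; the one ending more conclusively (imperfect authentic cadence) is the consequent. The consequent is phrase 2.

phrase 2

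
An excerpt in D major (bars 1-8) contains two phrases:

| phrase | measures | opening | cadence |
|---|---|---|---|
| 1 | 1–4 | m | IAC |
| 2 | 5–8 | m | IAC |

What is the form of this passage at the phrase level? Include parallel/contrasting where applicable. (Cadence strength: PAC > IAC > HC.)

repeated phrase

Both phrases have the same opening (m) and the same cadence (imperfect authentic cadence): the second is a restatement, not a consequent, so this is a repeated phrase rather than a period.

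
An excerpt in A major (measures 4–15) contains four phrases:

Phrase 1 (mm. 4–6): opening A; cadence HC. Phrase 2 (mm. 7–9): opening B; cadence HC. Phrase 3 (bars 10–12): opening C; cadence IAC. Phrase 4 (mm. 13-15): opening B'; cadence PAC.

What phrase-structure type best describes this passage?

contrasting double period

Four phrases in two halves: the first half (mm. 4-9) ends with a half cadence, the second (mm. 10–15) with a perfect authentic cadence — a large antecedent–consequent pair, i.e. a double period.
Phrase 3 begins with different material from phrase 1, making it contrasting.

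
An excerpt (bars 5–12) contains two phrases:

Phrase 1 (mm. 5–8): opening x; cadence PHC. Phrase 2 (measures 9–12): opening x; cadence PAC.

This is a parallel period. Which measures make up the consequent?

The phrase ending with the weaker cadence (Phrygian half cadence) is the antecedent; the one ending more conclusively (perfect authentic cadence) is the consequent. The consequent is measures 9–12.

measures 9–12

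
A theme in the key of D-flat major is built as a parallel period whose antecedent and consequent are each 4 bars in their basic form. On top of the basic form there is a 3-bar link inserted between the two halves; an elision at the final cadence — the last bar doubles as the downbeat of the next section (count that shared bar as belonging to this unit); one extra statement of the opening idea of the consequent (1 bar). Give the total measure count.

12 measures

Basic parallel period: 4 + 4 = 8 bars.
8 (basic form) + 3 (link) + 1 (extra statement) = 12.
The elision shares a bar with the next section but does not change this unit's count.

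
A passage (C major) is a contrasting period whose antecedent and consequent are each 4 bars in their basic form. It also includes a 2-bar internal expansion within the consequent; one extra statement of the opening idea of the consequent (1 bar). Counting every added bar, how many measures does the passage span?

Basic contrasting period: 4 + 4 = 8 bars.
8 (basic form) + 2 (internal expansion) + 1 (extra statement) = 11.

11 measures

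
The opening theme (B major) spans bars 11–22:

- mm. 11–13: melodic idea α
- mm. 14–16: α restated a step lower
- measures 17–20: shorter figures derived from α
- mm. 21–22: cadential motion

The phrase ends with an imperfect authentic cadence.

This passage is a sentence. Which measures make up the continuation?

After the presentation (mm. 11-16), the continuation covers the fragmentation through the cadence: bars 17–22.

measures 17–22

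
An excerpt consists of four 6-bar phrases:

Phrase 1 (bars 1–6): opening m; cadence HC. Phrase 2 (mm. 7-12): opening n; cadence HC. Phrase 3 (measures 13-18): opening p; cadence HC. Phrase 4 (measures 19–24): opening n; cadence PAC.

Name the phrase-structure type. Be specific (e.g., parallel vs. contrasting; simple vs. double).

Four phrases in two halves: the first half (measures 1–12) ends with a half cadence, the second (mm. 13-24) with a perfect authentic cadence — a large antecedent–consequent pair, i.e. a double period.
Phrase 3 begins with different material from phrase 1, making it contrasting.

contrasting double period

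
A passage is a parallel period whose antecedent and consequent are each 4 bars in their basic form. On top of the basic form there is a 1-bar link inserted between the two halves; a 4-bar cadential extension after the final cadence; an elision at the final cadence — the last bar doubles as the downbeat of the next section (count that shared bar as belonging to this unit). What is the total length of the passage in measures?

Basic parallel period: 4 + 4 = 8 bars.
8 (basic form) + 1 (link) + 4 (cadential extension) = 13.
The elision shares a bar with the next section but does not change this unit's count.

13 measures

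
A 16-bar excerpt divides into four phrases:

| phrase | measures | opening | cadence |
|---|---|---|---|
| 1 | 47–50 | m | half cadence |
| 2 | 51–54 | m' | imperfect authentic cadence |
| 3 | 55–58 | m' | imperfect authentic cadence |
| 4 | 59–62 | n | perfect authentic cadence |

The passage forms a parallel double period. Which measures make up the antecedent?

In a double period the first pair of phrases (ending imperfect authentic cadence) is the large antecedent and the second pair (ending perfect authentic cadence) is the large consequent; the antecedent is measures 47–54.

measures 47–54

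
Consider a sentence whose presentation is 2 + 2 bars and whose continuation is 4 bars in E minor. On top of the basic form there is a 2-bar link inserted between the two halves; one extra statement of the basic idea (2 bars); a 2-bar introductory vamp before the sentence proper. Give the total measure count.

14 measures

Basic sentence: 2 + 2 + 4 = 8 bars.
8 (basic form) + 2 (link) + 2 (extra statement) + 2 (introduction) = 14.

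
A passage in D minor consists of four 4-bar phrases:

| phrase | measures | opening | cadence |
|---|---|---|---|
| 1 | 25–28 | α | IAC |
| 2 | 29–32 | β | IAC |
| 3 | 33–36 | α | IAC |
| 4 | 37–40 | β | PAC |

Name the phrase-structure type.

parallel double period

Four phrases in two halves: the first half (measures 25–32) ends with an imperfect authentic cadence, the second (mm. 33–40) with a perfect authentic cadence — a large antecedent–consequent pair, i.e. a double period.
Phrase 3 begins with the same material as phrase 1, making it parallel.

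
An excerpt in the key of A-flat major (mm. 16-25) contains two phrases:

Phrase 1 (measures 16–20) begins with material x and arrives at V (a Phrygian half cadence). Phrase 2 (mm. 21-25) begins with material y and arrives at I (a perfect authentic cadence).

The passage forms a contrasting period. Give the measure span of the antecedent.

measures 16–20

The antecedent is the phrase ending with the weaker cadence (Phrygian half cadence, phrase 1) and the consequent the one ending more conclusively (perfect authentic cadence, phrase 2); the antecedent is mm. 16-20.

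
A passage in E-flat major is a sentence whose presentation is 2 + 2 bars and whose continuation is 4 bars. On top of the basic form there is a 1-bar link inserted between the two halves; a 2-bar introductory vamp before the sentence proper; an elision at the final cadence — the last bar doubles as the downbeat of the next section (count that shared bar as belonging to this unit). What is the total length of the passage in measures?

11 measures

Basic sentence: 2 + 2 + 4 = 8 bars.
8 (basic form) + 1 (link) + 2 (introduction) = 11.
The elision shares a bar with the next section but does not change this unit's count.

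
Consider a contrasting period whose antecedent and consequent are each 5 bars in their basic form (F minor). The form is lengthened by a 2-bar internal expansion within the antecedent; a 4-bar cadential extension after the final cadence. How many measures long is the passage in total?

Basic contrasting period: 5 + 5 = 10 bars.
10 (basic form) + 2 (internal expansion) + 4 (cadential extension) = 16.

16 measures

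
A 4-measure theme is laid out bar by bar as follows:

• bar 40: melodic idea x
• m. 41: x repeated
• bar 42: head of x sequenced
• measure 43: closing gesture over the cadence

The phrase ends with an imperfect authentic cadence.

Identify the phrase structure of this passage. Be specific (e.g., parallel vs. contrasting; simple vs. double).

Basic idea (measure 40) + its repetition (bar 41) form the presentation; fragmentation and cadence (bars 42–43) form the continuation — the 4-bar whole is a sentence.

sentence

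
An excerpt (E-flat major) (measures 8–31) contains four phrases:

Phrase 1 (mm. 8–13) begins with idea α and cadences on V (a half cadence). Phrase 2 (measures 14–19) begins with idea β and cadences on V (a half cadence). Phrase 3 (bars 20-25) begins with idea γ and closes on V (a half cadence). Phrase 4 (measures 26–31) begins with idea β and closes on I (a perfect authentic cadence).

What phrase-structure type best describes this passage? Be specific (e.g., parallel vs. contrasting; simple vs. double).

Four phrases in two halves: the first half (mm. 8-19) ends with a half cadence, the second (mm. 20–31) with a perfect authentic cadence — a large antecedent–consequent pair, i.e. a double period.
Phrase 3 begins with different material from phrase 1, making it contrasting.

contrasting double period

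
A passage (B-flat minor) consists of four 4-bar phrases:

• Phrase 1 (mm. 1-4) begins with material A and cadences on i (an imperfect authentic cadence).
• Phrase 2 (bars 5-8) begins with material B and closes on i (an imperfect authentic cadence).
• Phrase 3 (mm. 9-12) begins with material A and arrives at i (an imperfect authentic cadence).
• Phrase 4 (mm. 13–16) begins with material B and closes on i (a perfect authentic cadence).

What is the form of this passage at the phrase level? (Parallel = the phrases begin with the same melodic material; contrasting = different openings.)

Four phrases in two halves: the first half (mm. 1–8) ends with an imperfect authentic cadence, the second (mm. 9–16) with a perfect authentic cadence — a large antecedent–consequent pair, i.e. a double period.
Phrase 3 begins with the same material as phrase 1, making it parallel.

parallel double period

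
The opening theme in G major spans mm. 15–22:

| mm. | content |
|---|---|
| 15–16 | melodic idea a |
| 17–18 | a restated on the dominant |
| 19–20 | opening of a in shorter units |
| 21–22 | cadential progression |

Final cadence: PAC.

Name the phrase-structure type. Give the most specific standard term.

Basic idea (bars 15–16) + its repetition (mm. 17–18) form the presentation; fragmentation and cadence (bars 19–22) form the continuation — the 8-bar whole is a sentence.

sentence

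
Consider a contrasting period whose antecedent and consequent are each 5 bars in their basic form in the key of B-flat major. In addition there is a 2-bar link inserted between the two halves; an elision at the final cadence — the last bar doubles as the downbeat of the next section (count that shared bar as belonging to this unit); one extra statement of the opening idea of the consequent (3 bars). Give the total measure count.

Basic contrasting period: 5 + 5 = 10 bars.
10 (basic form) + 2 (link) + 3 (extra statement) = 15.
The elision shares a bar with the next section but does not change this unit's count.

15 measures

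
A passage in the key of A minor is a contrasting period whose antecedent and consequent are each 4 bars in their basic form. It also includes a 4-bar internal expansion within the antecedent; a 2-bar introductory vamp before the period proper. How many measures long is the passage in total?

Basic contrasting period: 4 + 4 = 8 bars.
8 (basic form) + 4 (internal expansion) + 2 (introduction) = 14.

14 measures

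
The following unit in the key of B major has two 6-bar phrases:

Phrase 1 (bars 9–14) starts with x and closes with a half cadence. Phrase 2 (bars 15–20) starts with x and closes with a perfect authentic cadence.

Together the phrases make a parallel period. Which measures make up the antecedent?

The phrase ending with the weaker cadence (half cadence) is the antecedent; the one ending more conclusively (perfect authentic cadence) is the consequent. The antecedent is measures 9–14.

measures 9–14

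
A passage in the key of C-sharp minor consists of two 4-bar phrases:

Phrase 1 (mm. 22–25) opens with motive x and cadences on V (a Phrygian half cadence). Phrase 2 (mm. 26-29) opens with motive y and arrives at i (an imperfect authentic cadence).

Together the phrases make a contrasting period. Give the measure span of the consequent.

The phrase ending with the weaker cadence (Phrygian half cadence) is the antecedent; the one ending more conclusively (imperfect authentic cadence) is the consequent. The consequent is measures 26–29.

measures 26–29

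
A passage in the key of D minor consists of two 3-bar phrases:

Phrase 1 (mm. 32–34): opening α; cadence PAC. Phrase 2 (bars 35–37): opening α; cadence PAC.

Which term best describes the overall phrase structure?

Both phrases have the same opening (α) and the same cadence (perfect authentic cadence): the second is a restatement, not a consequent, so this is a repeated phrase rather than a period.

repeated phrase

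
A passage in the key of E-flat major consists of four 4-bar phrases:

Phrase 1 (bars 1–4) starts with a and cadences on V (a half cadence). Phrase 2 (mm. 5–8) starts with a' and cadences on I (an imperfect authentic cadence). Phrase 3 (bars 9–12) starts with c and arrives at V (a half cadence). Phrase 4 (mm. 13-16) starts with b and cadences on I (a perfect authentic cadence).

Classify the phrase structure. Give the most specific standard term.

contrasting double period

Four phrases in two halves: the first half (mm. 1-8) ends with an imperfect authentic cadence, the second (measures 9–16) with a perfect authentic cadence — a large antecedent–consequent pair, i.e. a double period.
Phrase 3 begins with different material from phrase 1, making it contrasting.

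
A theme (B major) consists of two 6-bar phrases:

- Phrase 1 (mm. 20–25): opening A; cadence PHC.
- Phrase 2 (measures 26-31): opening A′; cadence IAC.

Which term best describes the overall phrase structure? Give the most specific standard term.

parallel period

Phrase 1 ends with a Phrygian half cadence (weaker) and phrase 2 with an imperfect authentic cadence (stronger): antecedent + consequent = a period.
The two phrases open with the same material (A / A′), so the period is parallel.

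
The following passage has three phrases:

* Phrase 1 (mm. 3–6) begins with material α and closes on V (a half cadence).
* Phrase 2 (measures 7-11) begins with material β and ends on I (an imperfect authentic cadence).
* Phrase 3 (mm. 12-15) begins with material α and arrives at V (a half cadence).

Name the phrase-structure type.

phrase group

The final phrase closes with a half cadence, which is not stronger than the preceding imperfect authentic cadence; the 3 phrases lack an overall antecedent–consequent design and so form a phrase group.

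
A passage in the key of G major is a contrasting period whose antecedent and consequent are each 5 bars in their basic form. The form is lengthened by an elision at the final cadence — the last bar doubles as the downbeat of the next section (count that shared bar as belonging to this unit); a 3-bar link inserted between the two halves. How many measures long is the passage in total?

Basic contrasting period: 5 + 5 = 10 bars.
10 (basic form) + 3 (link) = 13.
The elision shares a bar with the next section but does not change this unit's count.

13 measures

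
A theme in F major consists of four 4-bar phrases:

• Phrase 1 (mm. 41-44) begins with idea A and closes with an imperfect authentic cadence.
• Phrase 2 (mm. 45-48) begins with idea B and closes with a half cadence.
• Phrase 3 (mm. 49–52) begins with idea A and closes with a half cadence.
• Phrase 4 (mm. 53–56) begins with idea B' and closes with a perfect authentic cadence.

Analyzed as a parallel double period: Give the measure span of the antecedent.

measures 41–48

In a double period the four phrases pair into a large antecedent (phrases 1–2, ending half cadence) and a large consequent (phrases 3–4, ending perfect authentic cadence). The antecedent spans bars 41–48.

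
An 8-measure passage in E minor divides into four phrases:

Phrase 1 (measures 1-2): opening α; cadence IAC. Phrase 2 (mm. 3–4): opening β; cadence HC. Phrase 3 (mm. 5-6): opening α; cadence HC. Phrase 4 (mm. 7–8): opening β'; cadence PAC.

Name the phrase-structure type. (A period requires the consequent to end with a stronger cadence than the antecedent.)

parallel double period

Four phrases in two halves: the first half (mm. 1–4) ends with a half cadence, the second (measures 5–8) with a perfect authentic cadence — a large antecedent–consequent pair, i.e. a double period.
Phrase 3 begins with the same material as phrase 1, making it parallel.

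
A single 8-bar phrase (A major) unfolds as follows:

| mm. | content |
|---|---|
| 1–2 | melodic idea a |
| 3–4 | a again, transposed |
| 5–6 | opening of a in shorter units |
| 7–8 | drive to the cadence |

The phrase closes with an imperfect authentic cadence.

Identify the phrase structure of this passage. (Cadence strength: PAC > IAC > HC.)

Basic idea (bars 1–2) + its repetition (measures 3-4) form the presentation; fragmentation and cadence (mm. 5–8) form the continuation — the 8-bar whole is a sentence.

sentence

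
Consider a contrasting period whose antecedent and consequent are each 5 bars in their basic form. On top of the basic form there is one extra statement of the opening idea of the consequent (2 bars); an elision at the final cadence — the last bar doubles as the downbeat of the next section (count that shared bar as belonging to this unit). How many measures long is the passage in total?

Basic contrasting period: 5 + 5 = 10 bars.
10 (basic form) + 2 (extra statement) = 12.
The elision shares a bar with the next section but does not change this unit's count.

12 measures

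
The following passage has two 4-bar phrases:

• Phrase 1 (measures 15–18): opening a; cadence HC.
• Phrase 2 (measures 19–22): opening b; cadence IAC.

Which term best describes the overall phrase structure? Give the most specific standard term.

Phrase 1 ends with a half cadence (weaker) and phrase 2 with an imperfect authentic cadence (stronger): antecedent + consequent = a period.
The two phrases open with different material (a / b), so the period is contrasting.

contrasting period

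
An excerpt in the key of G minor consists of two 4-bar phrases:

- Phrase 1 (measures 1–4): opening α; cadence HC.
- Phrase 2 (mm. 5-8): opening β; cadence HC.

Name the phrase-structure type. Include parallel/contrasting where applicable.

phrase group

The second phrase closes with a half cadence, which is not stronger than the first phrase's half cadence; without a weak→strong cadential pair there is no antecedent–consequent relationship, so this is a phrase group rather than a period.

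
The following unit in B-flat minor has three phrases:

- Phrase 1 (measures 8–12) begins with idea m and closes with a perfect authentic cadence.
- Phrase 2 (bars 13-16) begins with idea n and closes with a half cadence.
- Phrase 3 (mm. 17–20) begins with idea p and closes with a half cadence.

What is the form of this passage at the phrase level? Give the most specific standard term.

phrase group

The final phrase closes with a half cadence, which is not stronger than the preceding half cadence; the 3 phrases lack an overall antecedent–consequent design and so form a phrase group.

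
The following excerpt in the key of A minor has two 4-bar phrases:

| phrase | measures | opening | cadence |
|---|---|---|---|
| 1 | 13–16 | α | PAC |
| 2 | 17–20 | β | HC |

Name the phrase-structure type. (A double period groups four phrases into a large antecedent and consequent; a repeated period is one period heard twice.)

The second phrase closes with a half cadence, which is not stronger than the first phrase's perfect authentic cadence; without a weak→strong cadential pair there is no antecedent–consequent relationship, so this is a phrase group rather than a period.

phrase group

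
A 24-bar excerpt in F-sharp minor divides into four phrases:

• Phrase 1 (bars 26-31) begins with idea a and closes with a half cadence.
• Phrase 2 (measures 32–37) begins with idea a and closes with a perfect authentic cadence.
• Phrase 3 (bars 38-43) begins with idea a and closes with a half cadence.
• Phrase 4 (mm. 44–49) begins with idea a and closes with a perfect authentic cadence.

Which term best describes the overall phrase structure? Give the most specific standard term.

repeated period

The cadence pattern HC–PAC–HC–PAC is weak–strong twice, and phrases 3–4 restate phrases 1–2: a period heard twice, not a double period (which would end weakly at phrase 2).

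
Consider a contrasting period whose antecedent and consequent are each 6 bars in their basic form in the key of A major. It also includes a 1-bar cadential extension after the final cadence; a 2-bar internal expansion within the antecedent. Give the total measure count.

15 measures

Basic contrasting period: 6 + 6 = 12 bars.
12 (basic form) + 1 (cadential extension) + 2 (internal expansion) = 15.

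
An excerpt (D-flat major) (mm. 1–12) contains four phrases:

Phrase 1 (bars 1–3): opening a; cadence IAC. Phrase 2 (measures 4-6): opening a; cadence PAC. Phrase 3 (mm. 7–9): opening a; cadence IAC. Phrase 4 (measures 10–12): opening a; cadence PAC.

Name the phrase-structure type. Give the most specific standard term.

The cadence pattern IAC–PAC–IAC–PAC is weak–strong twice, and phrases 3–4 restate phrases 1–2: a period heard twice, not a double period (which would end weakly at phrase 2).

repeated period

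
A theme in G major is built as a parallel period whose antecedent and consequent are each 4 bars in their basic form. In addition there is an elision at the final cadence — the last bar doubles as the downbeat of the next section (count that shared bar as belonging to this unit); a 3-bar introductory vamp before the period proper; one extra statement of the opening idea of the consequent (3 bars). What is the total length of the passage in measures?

Basic parallel period: 4 + 4 = 8 bars.
8 (basic form) + 3 (introduction) + 3 (extra statement) = 14.
The elision shares a bar with the next section but does not change this unit's count.

14 measures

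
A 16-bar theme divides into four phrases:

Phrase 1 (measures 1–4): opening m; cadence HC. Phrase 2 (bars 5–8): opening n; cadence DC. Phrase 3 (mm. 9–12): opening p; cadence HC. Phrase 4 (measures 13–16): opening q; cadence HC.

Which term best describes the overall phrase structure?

Phrase 4 ends with a half cadence, no stronger than phrase 2's deceptive cadence, so the four phrases do not form a double period; nor do phrases 3–4 duplicate 1–2, so it is not a repeated period. With no phrase reaching a conclusive cadence, the passage is a phrase group.

phrase group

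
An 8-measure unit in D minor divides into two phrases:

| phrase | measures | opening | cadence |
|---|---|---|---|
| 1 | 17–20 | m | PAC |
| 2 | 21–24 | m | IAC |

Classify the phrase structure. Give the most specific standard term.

The second phrase closes with an imperfect authentic cadence, which is not stronger than the first phrase's perfect authentic cadence; without a weak→strong cadential pair there is no antecedent–consequent relationship, so this is a phrase group rather than a period.

phrase group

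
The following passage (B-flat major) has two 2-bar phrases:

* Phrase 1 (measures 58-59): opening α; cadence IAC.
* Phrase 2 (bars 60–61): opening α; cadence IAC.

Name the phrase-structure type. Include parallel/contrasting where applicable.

Both phrases have the same opening (α) and the same cadence (imperfect authentic cadence): the second is a restatement, not a consequent, so this is a repeated phrase rather than a period.

repeated phrase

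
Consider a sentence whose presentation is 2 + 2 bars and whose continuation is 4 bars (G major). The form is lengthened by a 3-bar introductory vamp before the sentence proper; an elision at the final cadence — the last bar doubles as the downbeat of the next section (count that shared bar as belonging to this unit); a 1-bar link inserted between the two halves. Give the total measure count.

Basic sentence: 2 + 2 + 4 = 8 bars.
8 (basic form) + 3 (introduction) + 1 (link) = 12.
The elision shares a bar with the next section but does not change this unit's count.

12 measures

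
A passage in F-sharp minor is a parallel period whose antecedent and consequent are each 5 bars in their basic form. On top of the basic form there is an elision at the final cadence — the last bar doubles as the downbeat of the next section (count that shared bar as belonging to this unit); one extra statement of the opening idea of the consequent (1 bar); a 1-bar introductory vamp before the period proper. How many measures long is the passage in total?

Basic parallel period: 5 + 5 = 10 bars.
10 (basic form) + 1 (extra statement) + 1 (introduction) = 12.
The elision shares a bar with the next section but does not change this unit's count.

12 measures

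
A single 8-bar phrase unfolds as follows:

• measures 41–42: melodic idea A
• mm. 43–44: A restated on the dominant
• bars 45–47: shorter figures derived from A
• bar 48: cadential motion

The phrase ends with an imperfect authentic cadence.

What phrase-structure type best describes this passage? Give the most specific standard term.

Basic idea (mm. 41–42) + its repetition (measures 43–44) form the presentation; fragmentation and cadence (mm. 45–48) form the continuation — the 8-bar whole is a sentence.

sentence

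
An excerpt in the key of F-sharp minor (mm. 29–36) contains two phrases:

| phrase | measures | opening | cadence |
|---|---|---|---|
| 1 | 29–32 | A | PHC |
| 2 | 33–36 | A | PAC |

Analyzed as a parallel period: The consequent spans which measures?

The antecedent is the phrase ending with the weaker cadence (Phrygian half cadence, phrase 1) and the consequent the one ending more conclusively (perfect authentic cadence, phrase 2); the consequent is bars 33–36.

measures 33–36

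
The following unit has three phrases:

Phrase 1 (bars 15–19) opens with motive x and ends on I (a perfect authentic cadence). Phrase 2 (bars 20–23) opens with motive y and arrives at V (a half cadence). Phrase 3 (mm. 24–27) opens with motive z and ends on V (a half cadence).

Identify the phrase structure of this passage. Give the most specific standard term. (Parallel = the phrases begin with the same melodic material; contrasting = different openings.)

phrase group

The final phrase closes with a half cadence, which is not stronger than the preceding half cadence; the 3 phrases lack an overall antecedent–consequent design and so form a phrase group.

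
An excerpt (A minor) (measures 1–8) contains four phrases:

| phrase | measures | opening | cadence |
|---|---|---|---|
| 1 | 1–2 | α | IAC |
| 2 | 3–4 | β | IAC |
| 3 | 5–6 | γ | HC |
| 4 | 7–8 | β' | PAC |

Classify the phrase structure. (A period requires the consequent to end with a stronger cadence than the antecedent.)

contrasting double period

Four phrases in two halves: the first half (mm. 1–4) ends with an imperfect authentic cadence, the second (bars 5–8) with a perfect authentic cadence — a large antecedent–consequent pair, i.e. a double period.
Phrase 3 begins with different material from phrase 1, making it contrasting.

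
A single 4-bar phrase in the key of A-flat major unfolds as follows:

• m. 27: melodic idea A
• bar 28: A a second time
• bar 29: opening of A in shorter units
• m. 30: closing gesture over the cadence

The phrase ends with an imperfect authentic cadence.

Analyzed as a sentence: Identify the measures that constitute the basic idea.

measures 27–27

The presentation of a sentence is the basic idea (bar 27) plus its repetition (measure 28); the basic idea is therefore measure 27.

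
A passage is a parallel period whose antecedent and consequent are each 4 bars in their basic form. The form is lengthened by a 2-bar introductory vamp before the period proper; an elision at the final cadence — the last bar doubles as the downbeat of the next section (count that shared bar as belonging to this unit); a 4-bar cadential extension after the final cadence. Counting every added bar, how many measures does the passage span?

Basic parallel period: 4 + 4 = 8 bars.
8 (basic form) + 2 (introduction) + 4 (cadential extension) = 14.
The elision shares a bar with the next section but does not change this unit's count.

14 measures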